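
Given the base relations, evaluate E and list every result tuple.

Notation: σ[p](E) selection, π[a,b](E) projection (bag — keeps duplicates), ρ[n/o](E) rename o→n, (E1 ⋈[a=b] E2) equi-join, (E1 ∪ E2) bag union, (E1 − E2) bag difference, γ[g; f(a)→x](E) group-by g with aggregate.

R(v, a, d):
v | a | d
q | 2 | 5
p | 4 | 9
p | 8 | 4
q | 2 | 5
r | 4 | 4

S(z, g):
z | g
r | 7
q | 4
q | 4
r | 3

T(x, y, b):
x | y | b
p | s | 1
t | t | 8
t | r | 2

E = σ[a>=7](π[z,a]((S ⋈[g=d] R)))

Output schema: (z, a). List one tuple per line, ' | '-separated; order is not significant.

Row counts bottom-up:
  S → 4
  R → 5
  (S ⋈[g=d] R) → 4
  π[z,a]((S ⋈[g=d] R)) → 4
  σ[a>=7](π[z,a]((S ⋈[g=d] R))) → 2

== RESULT ==
z | a
q | 8
q | 8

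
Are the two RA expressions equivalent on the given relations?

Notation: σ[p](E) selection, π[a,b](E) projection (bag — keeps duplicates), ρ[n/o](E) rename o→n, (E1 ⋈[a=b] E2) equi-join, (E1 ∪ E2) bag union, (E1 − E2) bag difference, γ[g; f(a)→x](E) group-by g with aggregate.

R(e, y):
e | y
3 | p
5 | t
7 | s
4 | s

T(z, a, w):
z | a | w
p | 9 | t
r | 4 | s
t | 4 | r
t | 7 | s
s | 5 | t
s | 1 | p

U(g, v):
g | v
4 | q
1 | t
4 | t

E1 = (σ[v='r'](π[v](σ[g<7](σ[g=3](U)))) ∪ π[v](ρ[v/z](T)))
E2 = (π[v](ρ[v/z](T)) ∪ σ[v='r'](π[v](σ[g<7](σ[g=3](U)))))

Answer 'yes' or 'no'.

E1 row counts bottom-up:
  U → 3
  σ[g=3](U) → 0
  σ[g<7](σ[g=3](U)) → 0
  π[v](σ[g<7](σ[g=3](U))) → 0
  σ[v='r'](π[v](σ[g<7](σ[g=3](U)))) → 0
  T → 6
  ρ[v/z](T) → 6
  π[v](ρ[v/z](T)) → 6
  (σ[v='r'](π[v](σ[g<7](σ[g=3](U)))) ∪ π[v](ρ[v/z](T))) → 6
E2 row counts bottom-up:
  T → 6
  ρ[v/z](T) → 6
  π[v](ρ[v/z](T)) → 6
  U → 3
  σ[g=3](U) → 0
  σ[g<7](σ[g=3](U)) → 0
  π[v](σ[g<7](σ[g=3](U))) → 0
  σ[v='r'](π[v](σ[g<7](σ[g=3](U)))) → 0
  (π[v](ρ[v/z](T)) ∪ σ[v='r'](π[v](σ[g<7](σ[g=3](U))))) → 6

E1 and E2 produce the same multiset:
v
p
r
s
s
t
t

yes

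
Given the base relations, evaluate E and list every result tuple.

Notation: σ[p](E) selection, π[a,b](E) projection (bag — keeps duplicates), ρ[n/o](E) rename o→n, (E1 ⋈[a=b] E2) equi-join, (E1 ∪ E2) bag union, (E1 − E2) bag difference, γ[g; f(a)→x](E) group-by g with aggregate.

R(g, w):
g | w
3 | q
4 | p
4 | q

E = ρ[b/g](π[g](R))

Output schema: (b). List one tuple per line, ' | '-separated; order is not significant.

Row counts bottom-up:
  R → 3
  π[g](R) → 3
  ρ[b/g](π[g](R)) → 3

== RESULT ==
b
3
4
4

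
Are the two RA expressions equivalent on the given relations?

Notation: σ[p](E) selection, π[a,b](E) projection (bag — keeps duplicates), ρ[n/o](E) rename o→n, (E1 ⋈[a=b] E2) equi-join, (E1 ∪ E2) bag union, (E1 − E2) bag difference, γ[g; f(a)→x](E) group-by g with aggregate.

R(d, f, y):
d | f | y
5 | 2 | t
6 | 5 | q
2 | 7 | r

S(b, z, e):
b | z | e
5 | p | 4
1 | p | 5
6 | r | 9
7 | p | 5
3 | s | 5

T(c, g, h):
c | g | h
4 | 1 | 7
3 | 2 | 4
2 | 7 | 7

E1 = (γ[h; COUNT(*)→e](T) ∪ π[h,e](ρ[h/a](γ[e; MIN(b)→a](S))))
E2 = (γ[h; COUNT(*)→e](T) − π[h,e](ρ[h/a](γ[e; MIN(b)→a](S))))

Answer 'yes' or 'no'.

E1 per-node cardinality:
  T → 3
  γ[h; COUNT(*)→e](T) → 2
  S → 5
  γ[e; MIN(b)→a](S) → 3
  ρ[h/a](γ[e; MIN(b)→a](S)) → 3
  π[h,e](ρ[h/a](γ[e; MIN(b)→a](S))) → 3
  (γ[h; COUNT(*)→e](T) ∪ π[h,e](ρ[h/a](γ[e; MIN(b)→a](S)))) → 5
E2 per-node cardinality:
  T → 3
  γ[h; COUNT(*)→e](T) → 2
  S → 5
  γ[e; MIN(b)→a](S) → 3
  ρ[h/a](γ[e; MIN(b)→a](S)) → 3
  π[h,e](ρ[h/a](γ[e; MIN(b)→a](S))) → 3
  (γ[h; COUNT(*)→e](T) − π[h,e](ρ[h/a](γ[e; MIN(b)→a](S)))) → 2

E1 result:
h | e
1 | 5
4 | 1
5 | 4
6 | 9
7 | 2
E2 result:
h | e
4 | 1
7 | 2
Witness: (6, 9) appears 1× in E1 but 0× in E2.

no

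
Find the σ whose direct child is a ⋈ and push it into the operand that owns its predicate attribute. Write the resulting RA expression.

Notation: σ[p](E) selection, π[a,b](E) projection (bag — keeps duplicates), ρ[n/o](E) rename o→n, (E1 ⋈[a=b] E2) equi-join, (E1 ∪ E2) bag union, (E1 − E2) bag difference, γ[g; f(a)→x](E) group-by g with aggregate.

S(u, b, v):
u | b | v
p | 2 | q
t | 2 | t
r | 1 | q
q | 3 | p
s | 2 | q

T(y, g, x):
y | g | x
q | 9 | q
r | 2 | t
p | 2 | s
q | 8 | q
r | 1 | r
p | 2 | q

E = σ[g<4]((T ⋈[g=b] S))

σ filters on g, owned by the left side.
E' = (σ[g<4](T) ⋈[g=b] S)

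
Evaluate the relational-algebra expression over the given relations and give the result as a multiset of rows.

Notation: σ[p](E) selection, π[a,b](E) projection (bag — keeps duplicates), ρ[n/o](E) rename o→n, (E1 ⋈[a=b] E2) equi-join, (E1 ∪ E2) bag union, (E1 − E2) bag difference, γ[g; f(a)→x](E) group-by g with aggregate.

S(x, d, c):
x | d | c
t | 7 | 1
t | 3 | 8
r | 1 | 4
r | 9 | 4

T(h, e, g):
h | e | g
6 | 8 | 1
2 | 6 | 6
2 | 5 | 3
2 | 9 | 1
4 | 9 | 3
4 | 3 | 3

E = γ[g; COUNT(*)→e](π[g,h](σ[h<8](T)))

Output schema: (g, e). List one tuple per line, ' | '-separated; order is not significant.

Per-node cardinality:
  T → 6
  σ[h<8](T) → 6
  π[g,h](σ[h<8](T)) → 6
  γ[g; COUNT(*)→e](π[g,h](σ[h<8](T))) → 3

== RESULT ==
g | e
1 | 2
3 | 3
6 | 1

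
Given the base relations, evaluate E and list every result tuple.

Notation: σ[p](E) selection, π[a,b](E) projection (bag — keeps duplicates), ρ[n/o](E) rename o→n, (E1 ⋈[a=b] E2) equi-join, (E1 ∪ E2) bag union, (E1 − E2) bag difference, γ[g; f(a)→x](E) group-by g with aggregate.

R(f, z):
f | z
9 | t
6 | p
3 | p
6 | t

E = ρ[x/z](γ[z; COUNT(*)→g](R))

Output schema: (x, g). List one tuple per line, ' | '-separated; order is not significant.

Stepwise |·|:
  R → 4
  γ[z; COUNT(*)→g](R) → 2
  ρ[x/z](γ[z; COUNT(*)→g](R)) → 2

== RESULT ==
x | g
p | 2
t | 2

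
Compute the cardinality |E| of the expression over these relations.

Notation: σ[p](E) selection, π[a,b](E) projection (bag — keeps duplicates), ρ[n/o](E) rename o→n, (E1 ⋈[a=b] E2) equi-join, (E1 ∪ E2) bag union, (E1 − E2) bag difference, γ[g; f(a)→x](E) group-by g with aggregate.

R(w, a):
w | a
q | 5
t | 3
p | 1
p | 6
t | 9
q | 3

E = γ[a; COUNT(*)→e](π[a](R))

Row counts bottom-up:
  R → 6
  π[a](R) → 6
  γ[a; COUNT(*)→e](π[a](R)) → 5

|E| = 5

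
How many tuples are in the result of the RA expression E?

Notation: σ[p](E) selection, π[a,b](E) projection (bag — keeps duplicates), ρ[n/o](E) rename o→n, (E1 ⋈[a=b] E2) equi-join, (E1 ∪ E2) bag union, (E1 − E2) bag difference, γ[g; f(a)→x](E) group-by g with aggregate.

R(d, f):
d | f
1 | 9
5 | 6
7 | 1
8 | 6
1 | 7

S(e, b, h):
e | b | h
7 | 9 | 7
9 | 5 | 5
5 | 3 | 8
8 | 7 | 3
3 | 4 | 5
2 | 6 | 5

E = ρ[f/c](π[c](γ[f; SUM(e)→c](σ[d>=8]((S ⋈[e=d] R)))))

Per-node cardinality:
  S → 6
  R → 5
  (S ⋈[e=d] R) → 3
  σ[d>=8]((S ⋈[e=d] R)) → 1
  γ[f; SUM(e)→c](σ[d>=8]((S ⋈[e=d] R))) → 1
  π[c](γ[f; SUM(e)→c](σ[d>=8]((S ⋈[e=d] R)))) → 1
  ρ[f/c](π[c](γ[f; SUM(e)→c](σ[d>=8]((S ⋈[e=d] R))))) → 1

|E| = 1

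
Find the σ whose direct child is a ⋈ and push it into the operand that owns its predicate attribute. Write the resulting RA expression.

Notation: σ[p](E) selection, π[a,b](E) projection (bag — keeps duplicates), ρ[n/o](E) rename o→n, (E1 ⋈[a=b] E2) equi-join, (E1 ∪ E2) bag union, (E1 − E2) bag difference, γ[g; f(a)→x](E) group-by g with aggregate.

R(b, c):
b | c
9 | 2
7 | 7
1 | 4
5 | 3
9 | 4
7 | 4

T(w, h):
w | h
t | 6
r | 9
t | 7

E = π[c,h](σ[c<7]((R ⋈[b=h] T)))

σ filters on c, owned by the left side.
E' = π[c,h]((σ[c<7](R) ⋈[b=h] T))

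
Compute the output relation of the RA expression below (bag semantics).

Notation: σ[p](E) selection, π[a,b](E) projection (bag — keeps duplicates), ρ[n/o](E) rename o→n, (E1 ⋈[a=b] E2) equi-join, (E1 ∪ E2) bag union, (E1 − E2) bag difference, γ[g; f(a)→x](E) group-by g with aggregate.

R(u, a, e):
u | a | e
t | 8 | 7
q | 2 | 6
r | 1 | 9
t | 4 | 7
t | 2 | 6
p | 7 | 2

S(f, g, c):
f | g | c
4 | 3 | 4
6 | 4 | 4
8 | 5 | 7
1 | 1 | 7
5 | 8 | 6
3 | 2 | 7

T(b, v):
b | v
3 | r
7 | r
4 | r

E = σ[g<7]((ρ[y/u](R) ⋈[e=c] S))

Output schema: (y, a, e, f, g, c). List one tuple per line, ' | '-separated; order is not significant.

Per-node cardinality:
  R → 6
  ρ[y/u](R) → 6
  S → 6
  (ρ[y/u](R) ⋈[e=c] S) → 8
  σ[g<7]((ρ[y/u](R) ⋈[e=c] S)) → 6

== RESULT ==
y | a | e | f | g | c
t | 4 | 7 | 1 | 1 | 7
t | 4 | 7 | 3 | 2 | 7
t | 4 | 7 | 8 | 5 | 7
t | 8 | 7 | 1 | 1 | 7
t | 8 | 7 | 3 | 2 | 7
t | 8 | 7 | 8 | 5 | 7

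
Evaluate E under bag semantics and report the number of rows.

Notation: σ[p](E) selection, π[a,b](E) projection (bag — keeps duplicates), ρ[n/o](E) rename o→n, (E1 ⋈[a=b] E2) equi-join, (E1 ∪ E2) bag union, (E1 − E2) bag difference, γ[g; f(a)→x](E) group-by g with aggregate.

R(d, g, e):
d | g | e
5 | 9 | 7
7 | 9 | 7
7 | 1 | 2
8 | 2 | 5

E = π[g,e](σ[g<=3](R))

Row counts bottom-up:
  R → 4
  σ[g<=3](R) → 2
  π[g,e](σ[g<=3](R)) → 2

|E| = 2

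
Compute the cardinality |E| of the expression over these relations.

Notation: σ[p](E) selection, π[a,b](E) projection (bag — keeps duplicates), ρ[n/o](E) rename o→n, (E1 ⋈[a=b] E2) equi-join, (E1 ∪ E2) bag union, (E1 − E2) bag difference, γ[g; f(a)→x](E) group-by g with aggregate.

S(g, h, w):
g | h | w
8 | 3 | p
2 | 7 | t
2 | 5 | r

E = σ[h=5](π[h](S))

Row counts bottom-up:
  S → 3
  π[h](S) → 3
  σ[h=5](π[h](S)) → 1

|E| = 1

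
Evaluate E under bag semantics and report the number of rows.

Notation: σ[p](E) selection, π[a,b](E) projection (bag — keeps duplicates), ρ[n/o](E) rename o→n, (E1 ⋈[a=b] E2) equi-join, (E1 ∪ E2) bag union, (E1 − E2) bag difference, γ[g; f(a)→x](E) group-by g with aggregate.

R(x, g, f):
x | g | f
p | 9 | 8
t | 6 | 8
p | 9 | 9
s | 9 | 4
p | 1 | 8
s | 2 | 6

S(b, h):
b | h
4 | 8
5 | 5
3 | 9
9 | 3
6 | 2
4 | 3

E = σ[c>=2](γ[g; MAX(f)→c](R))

Row counts bottom-up:
  R → 6
  γ[g; MAX(f)→c](R) → 4
  σ[c>=2](γ[g; MAX(f)→c](R)) → 4

|E| = 4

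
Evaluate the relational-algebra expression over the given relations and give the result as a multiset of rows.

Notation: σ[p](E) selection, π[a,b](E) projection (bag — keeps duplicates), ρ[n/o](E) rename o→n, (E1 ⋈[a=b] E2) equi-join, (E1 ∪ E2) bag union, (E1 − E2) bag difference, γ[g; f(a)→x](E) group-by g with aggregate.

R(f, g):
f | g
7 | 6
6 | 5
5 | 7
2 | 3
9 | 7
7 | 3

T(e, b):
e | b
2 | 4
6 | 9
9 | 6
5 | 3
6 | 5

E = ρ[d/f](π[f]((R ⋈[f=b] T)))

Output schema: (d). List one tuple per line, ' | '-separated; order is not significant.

Subexpression sizes:
  R → 6
  T → 5
  (R ⋈[f=b] T) → 3
  π[f]((R ⋈[f=b] T)) → 3
  ρ[d/f](π[f]((R ⋈[f=b] T))) → 3

== RESULT ==
d
5
6
9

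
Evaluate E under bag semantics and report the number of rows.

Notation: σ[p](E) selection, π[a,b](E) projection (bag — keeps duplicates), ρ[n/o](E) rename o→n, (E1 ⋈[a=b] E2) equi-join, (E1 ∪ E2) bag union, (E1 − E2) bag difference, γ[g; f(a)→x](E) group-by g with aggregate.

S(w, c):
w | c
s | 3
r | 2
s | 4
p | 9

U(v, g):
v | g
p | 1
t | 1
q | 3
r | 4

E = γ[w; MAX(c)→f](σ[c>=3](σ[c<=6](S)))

Subexpression sizes:
  S → 4
  σ[c<=6](S) → 3
  σ[c>=3](σ[c<=6](S)) → 2
  γ[w; MAX(c)→f](σ[c>=3](σ[c<=6](S))) → 1

|E| = 1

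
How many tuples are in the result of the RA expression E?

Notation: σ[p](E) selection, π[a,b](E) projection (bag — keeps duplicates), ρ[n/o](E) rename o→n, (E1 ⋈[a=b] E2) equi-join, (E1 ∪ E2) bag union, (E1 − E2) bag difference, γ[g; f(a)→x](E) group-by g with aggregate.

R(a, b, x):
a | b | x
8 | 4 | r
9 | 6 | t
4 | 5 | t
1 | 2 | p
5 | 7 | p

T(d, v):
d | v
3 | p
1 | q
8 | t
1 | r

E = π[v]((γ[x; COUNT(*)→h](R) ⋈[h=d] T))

Stepwise |·|:
  R → 5
  γ[x; COUNT(*)→h](R) → 3
  T → 4
  (γ[x; COUNT(*)→h](R) ⋈[h=d] T) → 2
  π[v]((γ[x; COUNT(*)→h](R) ⋈[h=d] T)) → 2

|E| = 2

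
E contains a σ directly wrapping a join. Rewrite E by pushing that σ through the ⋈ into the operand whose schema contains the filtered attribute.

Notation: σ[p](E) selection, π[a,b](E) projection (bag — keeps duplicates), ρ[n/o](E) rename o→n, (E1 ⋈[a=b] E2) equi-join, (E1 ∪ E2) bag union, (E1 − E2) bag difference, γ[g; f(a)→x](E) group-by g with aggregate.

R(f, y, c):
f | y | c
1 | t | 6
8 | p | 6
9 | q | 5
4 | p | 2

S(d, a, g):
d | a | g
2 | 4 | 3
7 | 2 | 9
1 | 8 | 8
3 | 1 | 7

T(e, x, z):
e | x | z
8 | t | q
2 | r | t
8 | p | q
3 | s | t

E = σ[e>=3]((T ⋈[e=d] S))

σ filters on e, owned by the left side.
E' = (σ[e>=3](T) ⋈[e=d] S)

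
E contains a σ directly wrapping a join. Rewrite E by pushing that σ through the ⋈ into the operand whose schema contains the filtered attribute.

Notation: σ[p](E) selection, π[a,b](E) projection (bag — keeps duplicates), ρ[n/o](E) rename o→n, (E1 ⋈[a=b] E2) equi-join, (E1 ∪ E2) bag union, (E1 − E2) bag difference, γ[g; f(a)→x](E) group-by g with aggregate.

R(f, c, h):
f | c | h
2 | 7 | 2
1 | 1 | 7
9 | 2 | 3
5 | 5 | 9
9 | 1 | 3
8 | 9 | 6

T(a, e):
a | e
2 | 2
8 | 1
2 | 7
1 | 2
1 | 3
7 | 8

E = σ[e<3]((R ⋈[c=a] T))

σ filters on e, owned by the right side.
E' = (R ⋈[c=a] σ[e<3](T))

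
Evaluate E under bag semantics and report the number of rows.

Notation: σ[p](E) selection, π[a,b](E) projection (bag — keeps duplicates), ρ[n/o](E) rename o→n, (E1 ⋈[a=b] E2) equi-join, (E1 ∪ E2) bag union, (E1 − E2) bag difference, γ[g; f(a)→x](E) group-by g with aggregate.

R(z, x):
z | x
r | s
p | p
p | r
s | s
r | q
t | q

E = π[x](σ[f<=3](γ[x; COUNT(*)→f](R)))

Subexpression sizes:
  R → 6
  γ[x; COUNT(*)→f](R) → 4
  σ[f<=3](γ[x; COUNT(*)→f](R)) → 4
  π[x](σ[f<=3](γ[x; COUNT(*)→f](R))) → 4

|E| = 4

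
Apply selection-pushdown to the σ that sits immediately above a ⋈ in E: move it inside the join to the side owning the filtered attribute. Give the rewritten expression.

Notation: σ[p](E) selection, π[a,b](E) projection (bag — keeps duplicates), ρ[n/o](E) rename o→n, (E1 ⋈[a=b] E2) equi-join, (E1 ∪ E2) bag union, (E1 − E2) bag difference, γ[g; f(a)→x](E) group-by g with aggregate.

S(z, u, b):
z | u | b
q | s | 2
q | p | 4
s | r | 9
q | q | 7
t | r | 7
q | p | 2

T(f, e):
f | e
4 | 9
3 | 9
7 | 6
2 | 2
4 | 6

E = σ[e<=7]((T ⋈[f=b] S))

σ filters on e, owned by the left side.
E' = (σ[e<=7](T) ⋈[f=b] S)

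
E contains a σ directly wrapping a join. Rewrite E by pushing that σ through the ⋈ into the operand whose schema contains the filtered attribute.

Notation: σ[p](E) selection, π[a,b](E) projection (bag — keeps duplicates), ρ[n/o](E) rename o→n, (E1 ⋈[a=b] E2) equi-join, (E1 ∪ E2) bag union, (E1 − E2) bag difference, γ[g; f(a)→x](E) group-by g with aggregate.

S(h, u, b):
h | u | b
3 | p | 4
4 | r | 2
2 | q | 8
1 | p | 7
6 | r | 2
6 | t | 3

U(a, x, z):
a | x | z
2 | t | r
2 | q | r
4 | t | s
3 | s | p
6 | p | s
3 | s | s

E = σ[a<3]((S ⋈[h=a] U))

σ filters on a, owned by the right side.
E' = (S ⋈[h=a] σ[a<3](U))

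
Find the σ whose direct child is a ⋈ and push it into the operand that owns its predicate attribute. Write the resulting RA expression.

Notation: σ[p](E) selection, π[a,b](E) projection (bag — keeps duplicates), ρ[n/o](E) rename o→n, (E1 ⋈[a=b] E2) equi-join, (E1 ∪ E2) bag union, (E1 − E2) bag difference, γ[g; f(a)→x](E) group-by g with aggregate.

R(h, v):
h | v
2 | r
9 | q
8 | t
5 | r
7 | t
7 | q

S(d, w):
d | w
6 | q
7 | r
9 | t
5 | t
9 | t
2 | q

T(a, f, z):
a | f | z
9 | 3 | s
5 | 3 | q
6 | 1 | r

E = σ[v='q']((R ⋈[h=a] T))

σ filters on v, owned by the left side.
E' = (σ[v='q'](R) ⋈[h=a] T)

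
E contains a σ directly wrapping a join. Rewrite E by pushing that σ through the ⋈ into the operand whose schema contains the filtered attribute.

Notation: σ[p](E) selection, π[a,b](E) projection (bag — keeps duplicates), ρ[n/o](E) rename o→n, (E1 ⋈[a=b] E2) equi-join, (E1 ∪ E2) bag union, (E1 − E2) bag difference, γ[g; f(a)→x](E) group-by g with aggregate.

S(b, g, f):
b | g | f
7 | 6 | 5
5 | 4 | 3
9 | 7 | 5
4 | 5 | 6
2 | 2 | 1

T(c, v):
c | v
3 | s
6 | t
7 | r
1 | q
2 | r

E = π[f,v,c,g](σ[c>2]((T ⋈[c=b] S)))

σ filters on c, owned by the left side.
E' = π[f,v,c,g]((σ[c>2](T) ⋈[c=b] S))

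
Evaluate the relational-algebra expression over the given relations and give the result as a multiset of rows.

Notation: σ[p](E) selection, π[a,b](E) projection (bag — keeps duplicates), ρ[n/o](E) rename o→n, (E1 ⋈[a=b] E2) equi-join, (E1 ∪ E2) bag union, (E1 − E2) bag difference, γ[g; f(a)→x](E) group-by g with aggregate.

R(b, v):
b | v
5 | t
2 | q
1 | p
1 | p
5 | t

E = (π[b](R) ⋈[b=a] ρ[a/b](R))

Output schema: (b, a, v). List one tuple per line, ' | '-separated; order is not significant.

Per-node cardinality:
  R → 5
  π[b](R) → 5
  R → 5
  ρ[a/b](R) → 5
  (π[b](R) ⋈[b=a] ρ[a/b](R)) → 9

== RESULT ==
b | a | v
1 | 1 | p
1 | 1 | p
1 | 1 | p
1 | 1 | p
2 | 2 | q
5 | 5 | t
5 | 5 | t
5 | 5 | t
5 | 5 | t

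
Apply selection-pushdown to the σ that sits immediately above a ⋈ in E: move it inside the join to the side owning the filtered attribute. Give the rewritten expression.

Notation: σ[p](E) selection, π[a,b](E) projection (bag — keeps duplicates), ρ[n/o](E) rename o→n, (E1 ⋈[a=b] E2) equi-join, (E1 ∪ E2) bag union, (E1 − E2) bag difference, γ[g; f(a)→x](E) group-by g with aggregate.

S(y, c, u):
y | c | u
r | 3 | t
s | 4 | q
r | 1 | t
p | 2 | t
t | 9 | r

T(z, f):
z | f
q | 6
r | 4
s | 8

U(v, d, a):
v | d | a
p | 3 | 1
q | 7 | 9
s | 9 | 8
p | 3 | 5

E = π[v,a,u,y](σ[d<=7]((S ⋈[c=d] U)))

σ filters on d, owned by the right side.
E' = π[v,a,u,y]((S ⋈[c=d] σ[d<=7](U)))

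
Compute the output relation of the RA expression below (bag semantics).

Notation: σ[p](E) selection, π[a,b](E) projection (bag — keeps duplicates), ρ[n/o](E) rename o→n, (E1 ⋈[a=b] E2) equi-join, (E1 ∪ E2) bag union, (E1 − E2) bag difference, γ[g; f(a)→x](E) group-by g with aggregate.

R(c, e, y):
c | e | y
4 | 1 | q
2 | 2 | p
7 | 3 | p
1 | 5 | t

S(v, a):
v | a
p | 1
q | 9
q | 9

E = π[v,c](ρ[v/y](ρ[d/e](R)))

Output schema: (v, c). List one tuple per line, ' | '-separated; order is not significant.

Stepwise |·|:
  R → 4
  ρ[d/e](R) → 4
  ρ[v/y](ρ[d/e](R)) → 4
  π[v,c](ρ[v/y](ρ[d/e](R))) → 4

== RESULT ==
v | c
p | 2
p | 7
q | 4
t | 1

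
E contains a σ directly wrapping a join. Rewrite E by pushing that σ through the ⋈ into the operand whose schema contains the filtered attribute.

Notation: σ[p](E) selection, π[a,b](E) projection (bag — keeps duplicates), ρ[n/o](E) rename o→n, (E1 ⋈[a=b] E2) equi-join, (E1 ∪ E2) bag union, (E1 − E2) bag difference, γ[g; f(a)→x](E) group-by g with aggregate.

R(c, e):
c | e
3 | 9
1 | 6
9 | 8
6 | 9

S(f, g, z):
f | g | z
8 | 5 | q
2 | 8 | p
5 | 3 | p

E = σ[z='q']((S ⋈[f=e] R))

σ filters on z, owned by the left side.
E' = (σ[z='q'](S) ⋈[f=e] R)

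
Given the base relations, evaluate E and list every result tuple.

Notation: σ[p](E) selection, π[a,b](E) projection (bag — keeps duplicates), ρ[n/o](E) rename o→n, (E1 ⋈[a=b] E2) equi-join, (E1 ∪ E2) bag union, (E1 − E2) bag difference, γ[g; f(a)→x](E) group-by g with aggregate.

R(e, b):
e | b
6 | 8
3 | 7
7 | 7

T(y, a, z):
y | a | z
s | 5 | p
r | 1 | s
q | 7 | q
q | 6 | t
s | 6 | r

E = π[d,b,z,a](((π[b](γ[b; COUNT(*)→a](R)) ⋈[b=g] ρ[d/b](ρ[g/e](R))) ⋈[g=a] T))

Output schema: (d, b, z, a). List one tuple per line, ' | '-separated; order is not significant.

Per-node cardinality:
  R → 3
  γ[b; COUNT(*)→a](R) → 2
  π[b](γ[b; COUNT(*)→a](R)) → 2
  R → 3
  ρ[g/e](R) → 3
  ρ[d/b](ρ[g/e](R)) → 3
  (π[b](γ[b; COUNT(*)→a](R)) ⋈[b=g] ρ[d/b](ρ[g/e](R))) → 1
  T → 5
  ((π[b](γ[b; COUNT(*)→a](R)) ⋈[b=g] ρ[d/b](ρ[g/e](R))) ⋈[g=a] T) → 1
  π[d,b,z,a](((π[b](γ[b; COUNT(*)→a](R)) ⋈[b=g] ρ[d/b](ρ[g/e](R))) ⋈[g=a] T)) → 1

== RESULT ==
d | b | z | a
7 | 7 | q | 7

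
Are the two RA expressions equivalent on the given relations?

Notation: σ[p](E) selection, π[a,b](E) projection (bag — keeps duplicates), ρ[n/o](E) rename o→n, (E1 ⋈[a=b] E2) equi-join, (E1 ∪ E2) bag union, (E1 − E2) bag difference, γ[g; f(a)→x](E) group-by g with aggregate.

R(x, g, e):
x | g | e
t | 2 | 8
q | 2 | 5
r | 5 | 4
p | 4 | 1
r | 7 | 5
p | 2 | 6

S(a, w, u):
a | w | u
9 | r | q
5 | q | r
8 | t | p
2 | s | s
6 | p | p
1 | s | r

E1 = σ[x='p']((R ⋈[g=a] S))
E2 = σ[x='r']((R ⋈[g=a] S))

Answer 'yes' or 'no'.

E1 subexpression sizes:
  R → 6
  S → 6
  (R ⋈[g=a] S) → 4
  σ[x='p']((R ⋈[g=a] S)) → 1
E2 subexpression sizes:
  R → 6
  S → 6
  (R ⋈[g=a] S) → 4
  σ[x='r']((R ⋈[g=a] S)) → 1

E1 result:
x | g | e | a | w | u
p | 2 | 6 | 2 | s | s
E2 result:
x | g | e | a | w | u
r | 5 | 4 | 5 | q | r
Witness: ('p', 2, 6, 2, 's', 's') appears 1× in E1 but 0× in E2.

no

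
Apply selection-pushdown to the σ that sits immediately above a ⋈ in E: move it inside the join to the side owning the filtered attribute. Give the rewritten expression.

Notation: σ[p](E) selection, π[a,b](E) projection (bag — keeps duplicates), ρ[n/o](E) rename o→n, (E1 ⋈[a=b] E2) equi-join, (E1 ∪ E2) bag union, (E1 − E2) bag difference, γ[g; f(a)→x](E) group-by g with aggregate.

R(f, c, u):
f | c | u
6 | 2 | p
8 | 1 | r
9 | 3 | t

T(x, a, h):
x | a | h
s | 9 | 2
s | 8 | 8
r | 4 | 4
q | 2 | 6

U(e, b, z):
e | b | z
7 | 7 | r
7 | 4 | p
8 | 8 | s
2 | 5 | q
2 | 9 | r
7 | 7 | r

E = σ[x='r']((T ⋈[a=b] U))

σ filters on x, owned by the left side.
E' = (σ[x='r'](T) ⋈[a=b] U)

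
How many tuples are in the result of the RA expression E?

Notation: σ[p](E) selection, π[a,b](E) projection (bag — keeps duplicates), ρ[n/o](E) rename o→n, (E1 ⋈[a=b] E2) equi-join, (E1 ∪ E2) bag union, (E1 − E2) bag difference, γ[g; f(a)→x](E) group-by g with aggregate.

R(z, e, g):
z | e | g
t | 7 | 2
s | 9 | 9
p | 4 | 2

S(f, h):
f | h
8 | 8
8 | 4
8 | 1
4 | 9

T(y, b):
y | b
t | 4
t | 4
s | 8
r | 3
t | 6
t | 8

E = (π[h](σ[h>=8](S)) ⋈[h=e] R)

Stepwise |·|:
  S → 4
  σ[h>=8](S) → 2
  π[h](σ[h>=8](S)) → 2
  R → 3
  (π[h](σ[h>=8](S)) ⋈[h=e] R) → 1

|E| = 1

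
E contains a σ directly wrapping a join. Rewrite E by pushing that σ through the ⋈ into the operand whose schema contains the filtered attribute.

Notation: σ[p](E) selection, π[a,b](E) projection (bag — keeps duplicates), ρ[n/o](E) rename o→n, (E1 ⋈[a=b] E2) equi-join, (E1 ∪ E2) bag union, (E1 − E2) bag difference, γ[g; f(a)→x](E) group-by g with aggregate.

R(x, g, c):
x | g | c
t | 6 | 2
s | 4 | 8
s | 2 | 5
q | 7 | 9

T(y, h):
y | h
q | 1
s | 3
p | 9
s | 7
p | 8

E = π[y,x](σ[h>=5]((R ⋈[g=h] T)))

σ filters on h, owned by the right side.
E' = π[y,x]((R ⋈[g=h] σ[h>=5](T)))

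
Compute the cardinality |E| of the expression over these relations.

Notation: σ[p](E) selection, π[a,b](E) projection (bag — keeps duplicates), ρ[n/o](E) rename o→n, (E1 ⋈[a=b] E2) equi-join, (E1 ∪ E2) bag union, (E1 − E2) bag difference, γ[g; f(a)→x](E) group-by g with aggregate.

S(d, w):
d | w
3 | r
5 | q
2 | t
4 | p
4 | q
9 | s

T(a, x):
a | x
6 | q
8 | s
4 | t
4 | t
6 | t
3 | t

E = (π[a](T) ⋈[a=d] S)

Row counts bottom-up:
  T → 6
  π[a](T) → 6
  S → 6
  (π[a](T) ⋈[a=d] S) → 5

|E| = 5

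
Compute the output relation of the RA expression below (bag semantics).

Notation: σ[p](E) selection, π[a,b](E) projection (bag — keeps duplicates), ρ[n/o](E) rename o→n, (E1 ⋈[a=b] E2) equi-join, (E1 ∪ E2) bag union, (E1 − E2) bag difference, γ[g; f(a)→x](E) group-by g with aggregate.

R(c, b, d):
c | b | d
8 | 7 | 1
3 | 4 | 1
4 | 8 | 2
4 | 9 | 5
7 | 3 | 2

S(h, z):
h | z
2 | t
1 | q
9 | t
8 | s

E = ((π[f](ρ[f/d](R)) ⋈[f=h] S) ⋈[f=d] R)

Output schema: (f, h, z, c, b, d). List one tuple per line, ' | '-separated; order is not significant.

Per-node cardinality:
  R → 5
  ρ[f/d](R) → 5
  π[f](ρ[f/d](R)) → 5
  S → 4
  (π[f](ρ[f/d](R)) ⋈[f=h] S) → 4
  R → 5
  ((π[f](ρ[f/d](R)) ⋈[f=h] S) ⋈[f=d] R) → 8

== RESULT ==
f | h | z | c | b | d
1 | 1 | q | 3 | 4 | 1
1 | 1 | q | 3 | 4 | 1
1 | 1 | q | 8 | 7 | 1
1 | 1 | q | 8 | 7 | 1
2 | 2 | t | 4 | 8 | 2
2 | 2 | t | 4 | 8 | 2
2 | 2 | t | 7 | 3 | 2
2 | 2 | t | 7 | 3 | 2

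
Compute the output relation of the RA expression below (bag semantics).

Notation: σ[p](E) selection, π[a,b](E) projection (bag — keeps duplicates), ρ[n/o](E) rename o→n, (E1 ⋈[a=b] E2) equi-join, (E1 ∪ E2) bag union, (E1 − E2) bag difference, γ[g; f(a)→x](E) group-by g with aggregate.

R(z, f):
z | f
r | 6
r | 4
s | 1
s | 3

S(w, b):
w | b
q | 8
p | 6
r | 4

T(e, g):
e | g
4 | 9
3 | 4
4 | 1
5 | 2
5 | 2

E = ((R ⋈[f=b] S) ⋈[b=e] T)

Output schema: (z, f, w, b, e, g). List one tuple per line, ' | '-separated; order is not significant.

Row counts bottom-up:
  R → 4
  S → 3
  (R ⋈[f=b] S) → 2
  T → 5
  ((R ⋈[f=b] S) ⋈[b=e] T) → 2

== RESULT ==
z | f | w | b | e | g
r | 4 | r | 4 | 4 | 1
r | 4 | r | 4 | 4 | 9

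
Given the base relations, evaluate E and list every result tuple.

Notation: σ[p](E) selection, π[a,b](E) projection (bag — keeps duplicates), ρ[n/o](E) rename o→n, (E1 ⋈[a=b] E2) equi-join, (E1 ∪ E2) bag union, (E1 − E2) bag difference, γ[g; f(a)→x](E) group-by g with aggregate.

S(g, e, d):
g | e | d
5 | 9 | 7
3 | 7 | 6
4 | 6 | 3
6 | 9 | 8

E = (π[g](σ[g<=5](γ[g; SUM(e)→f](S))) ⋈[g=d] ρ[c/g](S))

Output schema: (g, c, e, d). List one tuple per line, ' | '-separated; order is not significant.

Subexpression sizes:
  S → 4
  γ[g; SUM(e)→f](S) → 4
  σ[g<=5](γ[g; SUM(e)→f](S)) → 3
  π[g](σ[g<=5](γ[g; SUM(e)→f](S))) → 3
  S → 4
  ρ[c/g](S) → 4
  (π[g](σ[g<=5](γ[g; SUM(e)→f](S))) ⋈[g=d] ρ[c/g](S)) → 1

== RESULT ==
g | c | e | d
3 | 4 | 6 | 3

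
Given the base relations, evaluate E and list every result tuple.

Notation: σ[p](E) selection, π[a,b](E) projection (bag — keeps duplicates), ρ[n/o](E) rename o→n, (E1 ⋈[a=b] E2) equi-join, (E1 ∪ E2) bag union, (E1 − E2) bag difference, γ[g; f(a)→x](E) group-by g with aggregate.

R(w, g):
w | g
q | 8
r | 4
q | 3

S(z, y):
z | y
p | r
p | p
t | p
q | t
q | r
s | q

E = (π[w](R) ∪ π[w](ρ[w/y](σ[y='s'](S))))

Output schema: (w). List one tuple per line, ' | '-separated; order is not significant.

Row counts bottom-up:
  R → 3
  π[w](R) → 3
  S → 6
  σ[y='s'](S) → 0
  ρ[w/y](σ[y='s'](S)) → 0
  π[w](ρ[w/y](σ[y='s'](S))) → 0
  (π[w](R) ∪ π[w](ρ[w/y](σ[y='s'](S)))) → 3

== RESULT ==
w
q
q
r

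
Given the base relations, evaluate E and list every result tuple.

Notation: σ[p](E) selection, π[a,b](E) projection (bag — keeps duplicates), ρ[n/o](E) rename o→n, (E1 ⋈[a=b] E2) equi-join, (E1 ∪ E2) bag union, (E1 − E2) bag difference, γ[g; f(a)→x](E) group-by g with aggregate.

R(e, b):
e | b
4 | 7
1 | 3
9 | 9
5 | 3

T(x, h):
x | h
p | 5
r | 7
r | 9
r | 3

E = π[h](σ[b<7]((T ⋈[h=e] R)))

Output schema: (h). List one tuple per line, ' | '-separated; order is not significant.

Per-node cardinality:
  T → 4
  R → 4
  (T ⋈[h=e] R) → 2
  σ[b<7]((T ⋈[h=e] R)) → 1
  π[h](σ[b<7]((T ⋈[h=e] R))) → 1

== RESULT ==
h
5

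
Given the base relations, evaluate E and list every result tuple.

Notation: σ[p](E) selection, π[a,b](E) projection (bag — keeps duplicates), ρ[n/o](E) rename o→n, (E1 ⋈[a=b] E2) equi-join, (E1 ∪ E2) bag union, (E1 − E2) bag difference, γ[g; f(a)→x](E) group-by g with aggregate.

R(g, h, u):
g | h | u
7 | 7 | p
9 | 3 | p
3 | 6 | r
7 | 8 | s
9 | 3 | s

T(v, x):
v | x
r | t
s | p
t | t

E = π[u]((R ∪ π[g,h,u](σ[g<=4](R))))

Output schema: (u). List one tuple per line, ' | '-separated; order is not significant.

Per-node cardinality:
  R → 5
  R → 5
  σ[g<=4](R) → 1
  π[g,h,u](σ[g<=4](R)) → 1
  (R ∪ π[g,h,u](σ[g<=4](R))) → 6
  π[u]((R ∪ π[g,h,u](σ[g<=4](R)))) → 6

== RESULT ==
u
p
p
r
r
s
s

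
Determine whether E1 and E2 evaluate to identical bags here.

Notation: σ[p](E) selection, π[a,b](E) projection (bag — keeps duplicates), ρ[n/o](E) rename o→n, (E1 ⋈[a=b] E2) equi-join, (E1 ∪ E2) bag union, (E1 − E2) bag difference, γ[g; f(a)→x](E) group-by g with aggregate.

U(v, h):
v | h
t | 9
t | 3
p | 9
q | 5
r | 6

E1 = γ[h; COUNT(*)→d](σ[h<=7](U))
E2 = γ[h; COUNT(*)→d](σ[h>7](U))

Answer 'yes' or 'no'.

E1 stepwise |·|:
  U → 5
  σ[h<=7](U) → 3
  γ[h; COUNT(*)→d](σ[h<=7](U)) → 3
E2 stepwise |·|:
  U → 5
  σ[h>7](U) → 2
  γ[h; COUNT(*)→d](σ[h>7](U)) → 1

E1 result:
h | d
3 | 1
5 | 1
6 | 1
E2 result:
h | d
9 | 2
Witness: (3, 1) appears 1× in E1 but 0× in E2.

no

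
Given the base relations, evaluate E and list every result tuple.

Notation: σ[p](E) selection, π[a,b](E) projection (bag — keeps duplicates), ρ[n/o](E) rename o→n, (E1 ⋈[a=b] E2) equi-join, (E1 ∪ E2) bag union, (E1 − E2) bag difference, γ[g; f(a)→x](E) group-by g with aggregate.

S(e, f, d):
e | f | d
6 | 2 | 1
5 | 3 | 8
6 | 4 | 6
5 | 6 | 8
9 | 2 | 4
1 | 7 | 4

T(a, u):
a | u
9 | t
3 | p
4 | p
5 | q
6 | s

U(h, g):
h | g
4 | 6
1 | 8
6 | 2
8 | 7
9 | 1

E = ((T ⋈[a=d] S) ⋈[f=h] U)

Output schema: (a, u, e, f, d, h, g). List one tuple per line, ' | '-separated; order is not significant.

Per-node cardinality:
  T → 5
  S → 6
  (T ⋈[a=d] S) → 3
  U → 5
  ((T ⋈[a=d] S) ⋈[f=h] U) → 1

== RESULT ==
a | u | e | f | d | h | g
6 | s | 6 | 4 | 6 | 4 | 6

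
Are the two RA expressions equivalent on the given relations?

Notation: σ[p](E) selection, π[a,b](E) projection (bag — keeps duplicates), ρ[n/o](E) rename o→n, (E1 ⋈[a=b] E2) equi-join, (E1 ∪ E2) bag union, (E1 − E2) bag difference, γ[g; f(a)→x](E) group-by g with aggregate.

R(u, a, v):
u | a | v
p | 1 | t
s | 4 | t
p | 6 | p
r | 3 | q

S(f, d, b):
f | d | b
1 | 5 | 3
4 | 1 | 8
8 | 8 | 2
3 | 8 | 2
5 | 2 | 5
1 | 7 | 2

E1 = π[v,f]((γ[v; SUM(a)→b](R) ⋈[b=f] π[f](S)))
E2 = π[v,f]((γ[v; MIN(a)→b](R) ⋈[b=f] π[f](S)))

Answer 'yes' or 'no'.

E1 stepwise |·|:
  R → 4
  γ[v; SUM(a)→b](R) → 3
  S → 6
  π[f](S) → 6
  (γ[v; SUM(a)→b](R) ⋈[b=f] π[f](S)) → 2
  π[v,f]((γ[v; SUM(a)→b](R) ⋈[b=f] π[f](S))) → 2
E2 stepwise |·|:
  R → 4
  γ[v; MIN(a)→b](R) → 3
  S → 6
  π[f](S) → 6
  (γ[v; MIN(a)→b](R) ⋈[b=f] π[f](S)) → 3
  π[v,f]((γ[v; MIN(a)→b](R) ⋈[b=f] π[f](S))) → 3

E1 result:
v | f
q | 3
t | 5
E2 result:
v | f
q | 3
t | 1
t | 1
Witness: ('t', 5) appears 1× in E1 but 0× in E2.

no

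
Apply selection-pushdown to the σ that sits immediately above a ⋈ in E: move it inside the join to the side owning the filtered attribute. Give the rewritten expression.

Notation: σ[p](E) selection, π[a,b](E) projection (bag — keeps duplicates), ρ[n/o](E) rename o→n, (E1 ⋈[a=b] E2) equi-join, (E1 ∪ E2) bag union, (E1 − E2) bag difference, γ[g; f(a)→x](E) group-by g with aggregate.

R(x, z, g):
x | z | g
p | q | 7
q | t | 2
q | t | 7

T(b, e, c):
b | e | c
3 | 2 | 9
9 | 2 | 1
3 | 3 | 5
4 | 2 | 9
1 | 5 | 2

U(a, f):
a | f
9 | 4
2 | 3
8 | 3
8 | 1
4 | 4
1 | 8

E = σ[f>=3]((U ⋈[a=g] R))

σ filters on f, owned by the left side.
E' = (σ[f>=3](U) ⋈[a=g] R)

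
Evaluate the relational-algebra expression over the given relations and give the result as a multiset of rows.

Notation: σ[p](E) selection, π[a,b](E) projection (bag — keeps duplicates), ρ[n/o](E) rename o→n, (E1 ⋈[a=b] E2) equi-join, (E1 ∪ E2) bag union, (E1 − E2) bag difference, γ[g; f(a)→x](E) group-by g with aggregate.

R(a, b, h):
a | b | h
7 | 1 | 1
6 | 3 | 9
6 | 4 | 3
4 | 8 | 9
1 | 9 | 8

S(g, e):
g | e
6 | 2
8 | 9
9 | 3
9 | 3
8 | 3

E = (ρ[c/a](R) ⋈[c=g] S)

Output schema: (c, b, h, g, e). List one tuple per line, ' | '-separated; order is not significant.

Row counts bottom-up:
  R → 5
  ρ[c/a](R) → 5
  S → 5
  (ρ[c/a](R) ⋈[c=g] S) → 2

== RESULT ==
c | b | h | g | e
6 | 3 | 9 | 6 | 2
6 | 4 | 3 | 6 | 2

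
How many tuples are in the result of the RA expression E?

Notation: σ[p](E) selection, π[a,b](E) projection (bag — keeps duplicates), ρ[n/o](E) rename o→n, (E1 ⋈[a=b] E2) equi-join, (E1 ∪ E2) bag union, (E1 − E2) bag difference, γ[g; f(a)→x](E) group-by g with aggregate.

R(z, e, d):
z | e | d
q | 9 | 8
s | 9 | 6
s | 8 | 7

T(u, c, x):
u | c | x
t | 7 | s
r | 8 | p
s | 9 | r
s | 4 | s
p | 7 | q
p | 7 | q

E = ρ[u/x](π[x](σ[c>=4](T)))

Subexpression sizes:
  T → 6
  σ[c>=4](T) → 6
  π[x](σ[c>=4](T)) → 6
  ρ[u/x](π[x](σ[c>=4](T))) → 6

|E| = 6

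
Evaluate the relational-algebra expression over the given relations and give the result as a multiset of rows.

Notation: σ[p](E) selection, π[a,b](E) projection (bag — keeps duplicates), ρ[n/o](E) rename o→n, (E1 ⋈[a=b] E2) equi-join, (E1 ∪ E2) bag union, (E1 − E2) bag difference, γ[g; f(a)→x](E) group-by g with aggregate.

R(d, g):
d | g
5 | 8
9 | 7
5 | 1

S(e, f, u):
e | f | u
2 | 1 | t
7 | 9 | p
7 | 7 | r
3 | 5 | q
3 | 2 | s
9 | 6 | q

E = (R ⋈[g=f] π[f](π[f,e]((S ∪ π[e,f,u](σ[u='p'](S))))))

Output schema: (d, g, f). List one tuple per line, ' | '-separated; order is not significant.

Subexpression sizes:
  R → 3
  S → 6
  S → 6
  σ[u='p'](S) → 1
  π[e,f,u](σ[u='p'](S)) → 1
  (S ∪ π[e,f,u](σ[u='p'](S))) → 7
  π[f,e]((S ∪ π[e,f,u](σ[u='p'](S)))) → 7
  π[f](π[f,e]((S ∪ π[e,f,u](σ[u='p'](S))))) → 7
  (R ⋈[g=f] π[f](π[f,e]((S ∪ π[e,f,u](σ[u='p'](S)))))) → 2

== RESULT ==
d | g | f
5 | 1 | 1
9 | 7 | 7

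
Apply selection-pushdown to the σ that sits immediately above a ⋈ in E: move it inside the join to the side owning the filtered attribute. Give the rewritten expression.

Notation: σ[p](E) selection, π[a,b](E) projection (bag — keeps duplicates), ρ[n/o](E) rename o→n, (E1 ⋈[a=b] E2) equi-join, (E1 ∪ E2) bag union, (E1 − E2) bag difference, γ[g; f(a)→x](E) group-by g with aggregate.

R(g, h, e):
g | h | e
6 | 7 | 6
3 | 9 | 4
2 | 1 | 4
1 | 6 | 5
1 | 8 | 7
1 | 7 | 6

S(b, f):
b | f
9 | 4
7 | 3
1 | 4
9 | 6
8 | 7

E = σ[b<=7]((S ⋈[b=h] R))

σ filters on b, owned by the left side.
E' = (σ[b<=7](S) ⋈[b=h] R)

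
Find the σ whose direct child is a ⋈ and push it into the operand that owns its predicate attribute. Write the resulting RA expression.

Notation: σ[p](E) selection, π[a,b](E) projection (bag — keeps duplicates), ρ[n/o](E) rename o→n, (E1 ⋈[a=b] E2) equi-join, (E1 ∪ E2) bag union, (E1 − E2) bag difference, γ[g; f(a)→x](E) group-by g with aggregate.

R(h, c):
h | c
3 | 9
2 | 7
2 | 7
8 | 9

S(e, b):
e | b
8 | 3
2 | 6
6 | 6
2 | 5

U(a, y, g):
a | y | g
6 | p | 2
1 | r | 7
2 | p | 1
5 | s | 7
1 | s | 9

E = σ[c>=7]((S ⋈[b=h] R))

σ filters on c, owned by the right side.
E' = (S ⋈[b=h] σ[c>=7](R))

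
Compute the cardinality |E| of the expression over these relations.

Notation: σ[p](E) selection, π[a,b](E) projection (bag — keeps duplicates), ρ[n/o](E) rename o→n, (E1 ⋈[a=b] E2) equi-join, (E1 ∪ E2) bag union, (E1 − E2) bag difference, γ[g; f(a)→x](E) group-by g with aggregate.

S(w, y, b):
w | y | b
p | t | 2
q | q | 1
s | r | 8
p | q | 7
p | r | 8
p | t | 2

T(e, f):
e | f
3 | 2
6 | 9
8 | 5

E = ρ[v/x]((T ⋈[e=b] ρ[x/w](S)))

Stepwise |·|:
  T → 3
  S → 6
  ρ[x/w](S) → 6
  (T ⋈[e=b] ρ[x/w](S)) → 2
  ρ[v/x]((T ⋈[e=b] ρ[x/w](S))) → 2

|E| = 2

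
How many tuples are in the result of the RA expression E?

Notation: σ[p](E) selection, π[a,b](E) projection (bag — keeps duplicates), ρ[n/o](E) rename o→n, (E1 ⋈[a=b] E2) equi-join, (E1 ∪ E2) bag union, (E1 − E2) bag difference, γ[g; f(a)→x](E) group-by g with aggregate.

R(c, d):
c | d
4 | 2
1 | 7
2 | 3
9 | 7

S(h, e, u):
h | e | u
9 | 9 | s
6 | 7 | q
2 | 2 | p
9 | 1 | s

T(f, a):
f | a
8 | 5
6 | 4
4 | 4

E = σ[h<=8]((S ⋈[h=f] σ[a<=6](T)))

Row counts bottom-up:
  S → 4
  T → 3
  σ[a<=6](T) → 3
  (S ⋈[h=f] σ[a<=6](T)) → 1
  σ[h<=8]((S ⋈[h=f] σ[a<=6](T))) → 1

|E| = 1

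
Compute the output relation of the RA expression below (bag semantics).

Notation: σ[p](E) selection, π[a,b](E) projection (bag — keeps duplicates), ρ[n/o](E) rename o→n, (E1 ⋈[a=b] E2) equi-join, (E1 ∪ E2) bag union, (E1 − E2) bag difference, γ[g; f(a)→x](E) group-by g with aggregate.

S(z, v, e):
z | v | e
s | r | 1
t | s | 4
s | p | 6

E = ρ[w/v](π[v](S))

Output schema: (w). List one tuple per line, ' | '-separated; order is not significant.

Subexpression sizes:
  S → 3
  π[v](S) → 3
  ρ[w/v](π[v](S)) → 3

== RESULT ==
w
p
r
s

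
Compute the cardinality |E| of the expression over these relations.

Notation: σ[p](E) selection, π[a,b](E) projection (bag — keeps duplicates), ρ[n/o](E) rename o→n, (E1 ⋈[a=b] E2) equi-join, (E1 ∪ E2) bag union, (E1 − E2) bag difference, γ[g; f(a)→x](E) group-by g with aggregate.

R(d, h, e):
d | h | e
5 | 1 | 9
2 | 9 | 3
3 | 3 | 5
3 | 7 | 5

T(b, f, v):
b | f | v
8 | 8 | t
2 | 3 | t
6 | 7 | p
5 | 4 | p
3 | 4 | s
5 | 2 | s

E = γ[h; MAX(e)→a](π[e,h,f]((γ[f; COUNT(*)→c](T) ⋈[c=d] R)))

Stepwise |·|:
  T → 6
  γ[f; COUNT(*)→c](T) → 5
  R → 4
  (γ[f; COUNT(*)→c](T) ⋈[c=d] R) → 1
  π[e,h,f]((γ[f; COUNT(*)→c](T) ⋈[c=d] R)) → 1
  γ[h; MAX(e)→a](π[e,h,f]((γ[f; COUNT(*)→c](T) ⋈[c=d] R))) → 1

|E| = 1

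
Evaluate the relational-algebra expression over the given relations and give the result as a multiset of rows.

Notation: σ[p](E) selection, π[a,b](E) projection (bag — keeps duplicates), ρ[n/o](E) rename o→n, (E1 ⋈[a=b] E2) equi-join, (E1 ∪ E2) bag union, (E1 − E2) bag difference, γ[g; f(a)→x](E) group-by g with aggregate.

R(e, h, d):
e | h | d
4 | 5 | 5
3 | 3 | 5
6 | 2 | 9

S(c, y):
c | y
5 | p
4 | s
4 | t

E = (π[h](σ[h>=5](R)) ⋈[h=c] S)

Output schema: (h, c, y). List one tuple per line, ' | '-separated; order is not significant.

Row counts bottom-up:
  R → 3
  σ[h>=5](R) → 1
  π[h](σ[h>=5](R)) → 1
  S → 3
  (π[h](σ[h>=5](R)) ⋈[h=c] S) → 1

== RESULT ==
h | c | y
5 | 5 | p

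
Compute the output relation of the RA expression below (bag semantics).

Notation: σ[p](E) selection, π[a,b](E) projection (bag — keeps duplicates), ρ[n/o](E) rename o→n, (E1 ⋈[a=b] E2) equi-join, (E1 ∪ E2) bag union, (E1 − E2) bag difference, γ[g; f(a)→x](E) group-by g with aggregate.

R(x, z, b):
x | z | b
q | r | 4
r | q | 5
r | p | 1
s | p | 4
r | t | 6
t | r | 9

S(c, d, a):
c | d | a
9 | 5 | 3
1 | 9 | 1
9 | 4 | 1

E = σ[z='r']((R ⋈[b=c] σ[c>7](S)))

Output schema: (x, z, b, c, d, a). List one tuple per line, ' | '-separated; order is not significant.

Subexpression sizes:
  R → 6
  S → 3
  σ[c>7](S) → 2
  (R ⋈[b=c] σ[c>7](S)) → 2
  σ[z='r']((R ⋈[b=c] σ[c>7](S))) → 2

== RESULT ==
x | z | b | c | d | a
t | r | 9 | 9 | 4 | 1
t | r | 9 | 9 | 5 | 3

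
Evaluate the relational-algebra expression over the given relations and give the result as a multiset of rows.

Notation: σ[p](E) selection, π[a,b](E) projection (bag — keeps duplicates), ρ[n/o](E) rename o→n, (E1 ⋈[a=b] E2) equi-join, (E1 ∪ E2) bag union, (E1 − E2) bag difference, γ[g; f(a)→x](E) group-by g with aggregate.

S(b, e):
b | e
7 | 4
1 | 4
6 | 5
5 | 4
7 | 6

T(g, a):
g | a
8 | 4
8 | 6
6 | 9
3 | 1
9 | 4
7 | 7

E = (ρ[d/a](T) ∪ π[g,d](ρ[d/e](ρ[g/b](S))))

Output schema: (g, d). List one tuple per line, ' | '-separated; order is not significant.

Per-node cardinality:
  T → 6
  ρ[d/a](T) → 6
  S → 5
  ρ[g/b](S) → 5
  ρ[d/e](ρ[g/b](S)) → 5
  π[g,d](ρ[d/e](ρ[g/b](S))) → 5
  (ρ[d/a](T) ∪ π[g,d](ρ[d/e](ρ[g/b](S)))) → 11

== RESULT ==
g | d
1 | 4
3 | 1
5 | 4
6 | 5
6 | 9
7 | 4
7 | 6
7 | 7
8 | 4
8 | 6
9 | 4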